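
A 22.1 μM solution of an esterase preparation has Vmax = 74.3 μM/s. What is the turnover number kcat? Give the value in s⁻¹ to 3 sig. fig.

3.36 s⁻¹

kcat = Vmax/[E]total = 74.3 μM/s / 22.1 μM = 3.36 s⁻¹.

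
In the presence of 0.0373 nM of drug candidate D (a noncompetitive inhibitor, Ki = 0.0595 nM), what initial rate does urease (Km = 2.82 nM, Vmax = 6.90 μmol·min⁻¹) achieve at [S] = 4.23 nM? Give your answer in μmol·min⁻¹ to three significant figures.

2.54 μmol·min⁻¹

With α = 1 + [I]/Ki = 1 + 0.0373/0.0595 = 1.627, the noncompetitive rate law is v = (Vmax/α)·[S] / (Km + [S]).
v = (6.90/1.627)×4.23 / (2.82 + 4.23) = 17.94/7.050 = 2.54 μmol·min⁻¹.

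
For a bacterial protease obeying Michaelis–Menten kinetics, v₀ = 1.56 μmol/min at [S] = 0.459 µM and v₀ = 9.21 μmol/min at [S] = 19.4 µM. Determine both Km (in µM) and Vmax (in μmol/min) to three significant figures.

In reciprocal form, 1/v = (Km/Vmax)·(1/[S]) + 1/Vmax. The two points give (1/[S], 1/v) = (2.179, 0.6410) and (0.05155, 0.1086).
Slope = (0.6410 − 0.1086)/(2.179 − 0.05155) = 0.2503; intercept = 0.6410 − 0.2503×2.179 = 0.09567.
Vmax = 1/intercept = 10.5 μmol/min; Km = slope × Vmax = 0.2503 × 10.5 = 2.62 µM.

Km = 2.62 µM; Vmax = 10.5 μmol/min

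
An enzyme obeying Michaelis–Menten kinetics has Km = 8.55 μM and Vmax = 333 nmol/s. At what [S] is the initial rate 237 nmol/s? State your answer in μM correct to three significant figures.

21.1 μM

Rearranging v = Vmax[S]/(Km+[S]) gives [S] = Km·v/(Vmax − v).
[S] = 8.55 × 237 / (333 − 237) = 2026/96.00 = 21.1 μM.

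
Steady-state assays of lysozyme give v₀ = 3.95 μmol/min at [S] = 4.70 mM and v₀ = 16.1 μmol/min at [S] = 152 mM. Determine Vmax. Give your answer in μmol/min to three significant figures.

In reciprocal form, 1/v = (Km/Vmax)·(1/[S]) + 1/Vmax. The two points give (1/[S], 1/v) = (0.2128, 0.2532) and (0.006579, 0.06211).
Slope = (0.2532 − 0.06211)/(0.2128 − 0.006579) = 0.9266; intercept = 0.2532 − 0.9266×0.2128 = 0.05602.
Vmax = 1/intercept = 17.9 μmol/min; Km = slope × Vmax = 0.9266 × 17.9 = 16.5 mM.

17.9 μmol/min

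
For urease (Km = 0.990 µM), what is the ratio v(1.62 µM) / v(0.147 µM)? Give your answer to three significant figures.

The fractional saturations are [S]/(Km+[S]) = 0.147/1.137 = 0.1293 and 1.62/2.610 = 0.6207.
v₂/v₁ is just their ratio: 0.6207/0.1293 = 4.80.

4.80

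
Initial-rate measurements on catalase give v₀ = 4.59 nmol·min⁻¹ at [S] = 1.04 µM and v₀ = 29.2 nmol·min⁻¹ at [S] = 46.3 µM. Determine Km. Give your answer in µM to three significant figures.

6.51 µM

From v = Vmax[S]/(Km+[S]), each point gives Vmax = v(Km+[S])/[S].
Equating: 4.59(Km+1.04)/1.04 = 29.2(Km+46.3)/46.3.
4.413·Km + 4.59 = 0.6307·Km + 29.2, so (4.413 − 0.6307)·Km = 29.2 − 4.59.
Km = 24.61/3.783 = 6.51 µM; then Vmax = 4.59(6.51+1.04)/1.04 = 33.3 nmol·min⁻¹.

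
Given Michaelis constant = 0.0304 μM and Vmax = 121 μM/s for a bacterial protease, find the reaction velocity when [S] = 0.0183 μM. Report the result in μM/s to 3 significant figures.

45.5 μM/s

v = Vmax·[S]/(Km + [S]) = 121 × 0.0183 / (0.0304 + 0.0183)
  = 2.214 / 0.04870 = 45.5 μM/s.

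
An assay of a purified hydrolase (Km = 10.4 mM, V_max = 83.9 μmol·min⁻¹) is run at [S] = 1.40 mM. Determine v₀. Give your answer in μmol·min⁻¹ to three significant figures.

9.95 μmol·min⁻¹

[S]/(Km+[S]) = 1.40/11.80 = 0.1186, the fractional saturation.
v = 0.1186 × Vmax = 0.1186 × 83.9 = 9.95 μmol·min⁻¹.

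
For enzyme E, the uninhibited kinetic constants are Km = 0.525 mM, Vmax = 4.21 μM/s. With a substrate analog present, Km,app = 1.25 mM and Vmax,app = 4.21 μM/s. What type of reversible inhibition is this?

competitive

Km increases (0.525 → 1.25 mM) while Vmax is unchanged — the hallmark of competitive inhibition.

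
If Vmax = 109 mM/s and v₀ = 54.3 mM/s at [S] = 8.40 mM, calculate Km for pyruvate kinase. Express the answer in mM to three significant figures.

8.46 mM

v/Vmax = 54.3/109 = 0.4982 = [S]/(Km+[S]).
So Km + [S] = [S]/0.4982 = 16.86 mM, giving Km = 16.86 − 8.40 = 8.46 mM.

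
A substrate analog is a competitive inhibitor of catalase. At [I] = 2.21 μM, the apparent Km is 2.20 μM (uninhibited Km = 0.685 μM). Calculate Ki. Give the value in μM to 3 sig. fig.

0.999 μM

Competitive: Km,app = α·Km with α = 1 + [I]/Ki.
α = Km,app/Km = 2.20/0.685 = 3.212.
Ki = [I]/(α − 1) = 2.21/2.212 = 0.999 μM.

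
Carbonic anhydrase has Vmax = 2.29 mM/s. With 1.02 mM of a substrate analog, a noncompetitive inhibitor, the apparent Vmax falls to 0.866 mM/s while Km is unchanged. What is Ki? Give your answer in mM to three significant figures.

Noncompetitive: Vmax,app = Vmax/α with α = 1 + [I]/Ki.
α = Vmax/Vmax,app = 2.29/0.866 = 2.644.
Ki = [I]/(α − 1) = 1.02/1.644 = 0.620 mM.

0.620 mM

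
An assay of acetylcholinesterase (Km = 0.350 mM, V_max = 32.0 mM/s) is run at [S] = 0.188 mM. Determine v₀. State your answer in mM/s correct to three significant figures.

[S]/(Km+[S]) = 0.188/0.5380 = 0.3494, the fractional saturation.
v = 0.3494 × Vmax = 0.3494 × 32.0 = 11.2 mM/s.

11.2 mM/s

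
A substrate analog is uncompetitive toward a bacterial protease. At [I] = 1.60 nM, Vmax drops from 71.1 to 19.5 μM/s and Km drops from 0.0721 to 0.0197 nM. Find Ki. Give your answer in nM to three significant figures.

0.605 nM

Uncompetitive: Vmax,app = Vmax/α (and Km,app = Km/α) with α = 1 + [I]/Ki.
α = Vmax/Vmax,app = 71.1/19.5 = 3.646.
Since α = 1 + [I]/Ki, [I]/Ki = 3.646 − 1 = 2.646 and Ki = 1.60/2.646 = 0.605 nM.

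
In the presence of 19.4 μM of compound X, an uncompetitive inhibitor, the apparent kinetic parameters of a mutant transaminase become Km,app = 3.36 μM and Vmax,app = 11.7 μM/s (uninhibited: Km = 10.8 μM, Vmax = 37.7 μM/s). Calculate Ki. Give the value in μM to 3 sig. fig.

8.73 μM

Uncompetitive: Vmax,app = Vmax/α (and Km,app = Km/α) with α = 1 + [I]/Ki.
α = Vmax/Vmax,app = 37.7/11.7 = 3.222.
Since α = 1 + [I]/Ki, [I]/Ki = 3.222 − 1 = 2.222 and Ki = 19.4/2.222 = 8.73 μM.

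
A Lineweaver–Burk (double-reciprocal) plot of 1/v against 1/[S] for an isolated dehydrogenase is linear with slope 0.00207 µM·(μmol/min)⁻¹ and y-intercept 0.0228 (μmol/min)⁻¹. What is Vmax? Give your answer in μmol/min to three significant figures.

The y-intercept of a Lineweaver–Burk plot equals 1/Vmax, so Vmax = 1/0.0228 = 43.9 μmol/min.

43.9 μmol/min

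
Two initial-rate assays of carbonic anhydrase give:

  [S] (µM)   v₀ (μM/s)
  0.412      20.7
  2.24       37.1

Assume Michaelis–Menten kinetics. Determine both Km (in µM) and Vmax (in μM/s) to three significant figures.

Km = 0.487 µM; Vmax = 45.2 μM/s

From v = Vmax[S]/(Km+[S]), each point gives Vmax = v(Km+[S])/[S].
Equating: 20.7(Km+0.412)/0.412 = 37.1(Km+2.24)/2.24.
50.24·Km + 20.7 = 16.56·Km + 37.1, so (50.24 − 16.56)·Km = 37.1 − 20.7.
Km = 16.40/33.68 = 0.487 µM; then Vmax = 20.7(0.487+0.412)/0.412 = 45.2 μM/s.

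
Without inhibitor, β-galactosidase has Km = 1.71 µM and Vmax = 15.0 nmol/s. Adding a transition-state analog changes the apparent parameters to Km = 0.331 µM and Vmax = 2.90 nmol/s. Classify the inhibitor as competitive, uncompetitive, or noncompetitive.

Both Km and Vmax decrease by the same factor (~5.17-fold) — characteristic of uncompetitive inhibition.

uncompetitive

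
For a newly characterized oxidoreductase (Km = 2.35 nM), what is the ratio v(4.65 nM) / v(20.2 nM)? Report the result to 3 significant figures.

0.742

Since Vmax cancels, v₂/v₁ = [S]₂(Km+[S]₁) / [S]₁(Km+[S]₂).
= 4.65×(2.35+20.2) / (20.2×(2.35+4.65)) = 104.9/141.4 = 0.742.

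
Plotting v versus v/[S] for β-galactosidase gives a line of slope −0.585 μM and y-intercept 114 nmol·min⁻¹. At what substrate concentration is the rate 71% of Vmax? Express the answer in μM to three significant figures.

1.43 μM

The Eadie–Hofstee slope gives Km = 0.585 μM (slope = −Km).
v/Vmax = [S]/(Km+[S]) = 0.71 ⇒ [S] = Km·0.71/(1−0.71) = 0.585 × 2.448 = 1.43 μM.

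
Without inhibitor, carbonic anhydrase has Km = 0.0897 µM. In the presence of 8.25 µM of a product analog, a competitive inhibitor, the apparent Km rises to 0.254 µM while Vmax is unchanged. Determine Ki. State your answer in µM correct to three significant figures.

4.50 µM

Competitive: Km,app = α·Km with α = 1 + [I]/Ki.
α = Km,app/Km = 0.254/0.0897 = 2.832.
Ki = [I]/(α − 1) = 8.25/1.832 = 4.50 µM.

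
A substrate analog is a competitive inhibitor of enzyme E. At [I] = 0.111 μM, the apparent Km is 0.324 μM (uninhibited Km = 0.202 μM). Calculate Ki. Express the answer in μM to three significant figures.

0.184 μM

Competitive: Km,app = α·Km with α = 1 + [I]/Ki.
α = Km,app/Km = 0.324/0.202 = 1.604.
Since α = 1 + [I]/Ki, [I]/Ki = 1.604 − 1 = 0.6040 and Ki = 0.111/0.6040 = 0.184 μM.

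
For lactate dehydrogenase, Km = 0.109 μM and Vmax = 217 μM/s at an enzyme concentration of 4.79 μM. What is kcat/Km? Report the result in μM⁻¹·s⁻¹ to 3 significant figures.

kcat = Vmax/[E]total = 217/4.79 = 45.3 s⁻¹.
kcat/Km = 45.3/0.109 = 416 μM⁻¹·s⁻¹.

416 μM⁻¹·s⁻¹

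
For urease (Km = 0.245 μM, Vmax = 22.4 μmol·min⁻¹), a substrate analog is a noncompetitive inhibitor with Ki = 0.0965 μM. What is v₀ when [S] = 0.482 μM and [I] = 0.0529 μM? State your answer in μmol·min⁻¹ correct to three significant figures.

α = 1 + [I]/Ki = 1 + 0.0529/0.0965 = 1.548.
For a noncompetitive inhibitor, Vmax is reduced to Vmax/α while Km is unchanged: Km,app = 0.245 μM, Vmax,app = 14.5 μmol·min⁻¹.
v = Vmax,app·[S]/(Km,app + [S]) = 14.5 × 0.482/(0.245 + 0.482) = 9.59 μmol·min⁻¹.

9.59 μmol·min⁻¹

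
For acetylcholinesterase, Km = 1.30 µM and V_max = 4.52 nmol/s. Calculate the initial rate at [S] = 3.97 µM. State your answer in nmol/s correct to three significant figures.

3.41 nmol/s

v = Vmax·[S]/(Km + [S]) = 4.52 × 3.97 / (1.30 + 3.97)
  = 17.94 / 5.270 = 3.41 nmol/s.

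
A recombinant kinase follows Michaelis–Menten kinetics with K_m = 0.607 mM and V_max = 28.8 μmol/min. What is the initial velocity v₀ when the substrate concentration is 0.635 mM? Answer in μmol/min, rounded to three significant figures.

14.7 μmol/min

v = Vmax·[S]/(Km + [S]) = 28.8 × 0.635 / (0.607 + 0.635)
  = 18.29 / 1.242 = 14.7 μmol/min.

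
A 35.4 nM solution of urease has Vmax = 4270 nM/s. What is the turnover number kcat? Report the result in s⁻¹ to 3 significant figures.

121 s⁻¹

kcat = Vmax/[E]total = 4270 nM/s / 35.4 nM = 121 s⁻¹.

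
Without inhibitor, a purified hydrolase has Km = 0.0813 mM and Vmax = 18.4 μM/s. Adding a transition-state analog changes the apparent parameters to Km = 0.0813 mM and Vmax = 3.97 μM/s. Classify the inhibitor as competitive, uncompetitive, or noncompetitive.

noncompetitive

Vmax decreases (18.4 → 3.97 μM/s) while Km is unchanged — pure noncompetitive inhibition.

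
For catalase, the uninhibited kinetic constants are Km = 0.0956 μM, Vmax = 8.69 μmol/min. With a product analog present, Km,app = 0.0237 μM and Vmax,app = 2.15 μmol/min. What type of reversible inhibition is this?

uncompetitive

Both Km and Vmax decrease by the same factor (~4.04-fold) — characteristic of uncompetitive inhibition.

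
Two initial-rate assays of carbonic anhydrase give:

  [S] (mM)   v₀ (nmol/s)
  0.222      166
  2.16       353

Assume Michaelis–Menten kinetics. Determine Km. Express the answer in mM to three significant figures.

0.320 mM

In reciprocal form, 1/v = (Km/Vmax)·(1/[S]) + 1/Vmax. The two points give (1/[S], 1/v) = (4.505, 0.006024) and (0.4630, 0.002833).
Slope = (0.006024 − 0.002833)/(4.505 − 0.4630) = 0.0007896; intercept = 0.006024 − 0.0007896×4.505 = 0.002467.
Vmax = 1/intercept = 405 nmol/s; Km = slope × Vmax = 0.0007896 × 405 = 0.320 mM.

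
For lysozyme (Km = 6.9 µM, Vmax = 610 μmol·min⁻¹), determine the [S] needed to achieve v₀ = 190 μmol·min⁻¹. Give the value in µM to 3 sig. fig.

3.12 µM

The required fractional saturation is v/Vmax = 190/610 = 0.3115.
Then [S]/(Km+[S]) = 0.3115 ⇒ [S] = 6.9 × 0.3115/(1 − 0.3115) = 3.12 µM.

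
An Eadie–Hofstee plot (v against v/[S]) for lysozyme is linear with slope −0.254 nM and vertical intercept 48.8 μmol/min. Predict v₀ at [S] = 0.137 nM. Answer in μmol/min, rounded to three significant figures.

17.1 μmol/min

In the Eadie–Hofstee form v = Vmax − Km·(v/[S]), the slope is −Km and the intercept is Vmax, so Km = 0.254 nM and Vmax = 48.8 μmol/min.
v = 48.8 × 0.137/(0.254 + 0.137) = 17.1 μmol/min.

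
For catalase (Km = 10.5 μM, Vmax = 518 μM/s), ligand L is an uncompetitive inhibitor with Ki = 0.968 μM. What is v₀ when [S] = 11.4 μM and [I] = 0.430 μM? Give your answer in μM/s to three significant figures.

With α = 1 + [I]/Ki = 1 + 0.430/0.968 = 1.444, the uncompetitive rate law is v = (Vmax/α)·[S] / (Km/α + [S]).
v = (518/1.444)×11.4 / (10.5/1.444 + 11.4) = 4089/18.67 = 219 μM/s.

219 μM/s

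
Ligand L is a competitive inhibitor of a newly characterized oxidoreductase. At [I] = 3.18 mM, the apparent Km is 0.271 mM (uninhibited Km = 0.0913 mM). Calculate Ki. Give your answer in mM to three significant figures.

Competitive: Km,app = α·Km with α = 1 + [I]/Ki.
α = Km,app/Km = 0.271/0.0913 = 2.968.
Ki = [I]/(α − 1) = 3.18/1.968 = 1.62 mM.

1.62 mM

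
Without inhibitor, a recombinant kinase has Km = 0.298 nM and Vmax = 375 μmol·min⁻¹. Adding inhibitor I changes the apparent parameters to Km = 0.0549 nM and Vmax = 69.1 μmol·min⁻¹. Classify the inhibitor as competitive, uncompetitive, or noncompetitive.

Both Km and Vmax decrease by the same factor (~5.43-fold) — characteristic of uncompetitive inhibition.

uncompetitive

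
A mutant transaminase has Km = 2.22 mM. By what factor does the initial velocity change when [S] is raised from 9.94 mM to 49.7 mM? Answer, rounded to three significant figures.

1.17

The fractional saturations are [S]/(Km+[S]) = 9.94/12.16 = 0.8174 and 49.7/51.92 = 0.9572.
v₂/v₁ is just their ratio: 0.9572/0.8174 = 1.17.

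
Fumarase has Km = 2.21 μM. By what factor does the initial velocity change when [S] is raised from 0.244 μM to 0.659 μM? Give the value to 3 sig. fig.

2.31

Since Vmax cancels, v₂/v₁ = [S]₂(Km+[S]₁) / [S]₁(Km+[S]₂).
= 0.659×(2.21+0.244) / (0.244×(2.21+0.659)) = 1.617/0.7000 = 2.31.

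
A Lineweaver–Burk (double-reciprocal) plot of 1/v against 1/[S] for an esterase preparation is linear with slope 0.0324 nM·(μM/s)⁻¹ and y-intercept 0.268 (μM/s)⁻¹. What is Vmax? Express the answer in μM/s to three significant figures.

The y-intercept of a Lineweaver–Burk plot equals 1/Vmax, so Vmax = 1/0.268 = 3.73 μM/s.

3.73 μM/s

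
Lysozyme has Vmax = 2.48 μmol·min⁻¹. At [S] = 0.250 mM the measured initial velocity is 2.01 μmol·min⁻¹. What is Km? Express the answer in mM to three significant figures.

v/Vmax = 2.01/2.48 = 0.8105 = [S]/(Km+[S]).
So Km + [S] = [S]/0.8105 = 0.3085 mM, giving Km = 0.3085 − 0.250 = 0.0585 mM.

0.0585 mM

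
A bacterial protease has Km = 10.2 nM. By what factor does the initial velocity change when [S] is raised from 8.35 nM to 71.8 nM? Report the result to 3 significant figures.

1.95

The fractional saturations are [S]/(Km+[S]) = 8.35/18.55 = 0.4501 and 71.8/82.00 = 0.8756.
v₂/v₁ is just their ratio: 0.8756/0.4501 = 1.95.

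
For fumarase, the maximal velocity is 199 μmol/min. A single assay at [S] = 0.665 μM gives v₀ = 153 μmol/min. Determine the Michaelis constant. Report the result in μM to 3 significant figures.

v/Vmax = 153/199 = 0.7688 = [S]/(Km+[S]).
So Km + [S] = [S]/0.7688 = 0.8649 μM, giving Km = 0.8649 − 0.665 = 0.200 μM.

0.200 μM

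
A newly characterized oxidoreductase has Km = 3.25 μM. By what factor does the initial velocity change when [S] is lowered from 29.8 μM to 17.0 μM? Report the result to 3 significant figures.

The fractional saturations are [S]/(Km+[S]) = 29.8/33.05 = 0.9017 and 17.0/20.25 = 0.8395.
v₂/v₁ is just their ratio: 0.8395/0.9017 = 0.931.

0.931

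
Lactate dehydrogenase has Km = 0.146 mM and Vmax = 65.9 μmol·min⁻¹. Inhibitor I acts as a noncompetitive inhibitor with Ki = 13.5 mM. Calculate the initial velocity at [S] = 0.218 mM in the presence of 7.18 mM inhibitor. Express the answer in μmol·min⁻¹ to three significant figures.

With α = 1 + [I]/Ki = 1 + 7.18/13.5 = 1.532, the noncompetitive rate law is v = (Vmax/α)·[S] / (Km + [S]).
v = (65.9/1.532)×0.218 / (0.146 + 0.218) = 9.378/0.3640 = 25.8 μmol·min⁻¹.

25.8 μmol·min⁻¹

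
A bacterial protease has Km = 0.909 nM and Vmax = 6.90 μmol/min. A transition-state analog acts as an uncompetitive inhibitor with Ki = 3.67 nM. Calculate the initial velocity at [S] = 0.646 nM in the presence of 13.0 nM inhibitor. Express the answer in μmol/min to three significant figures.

1.16 μmol/min

With α = 1 + [I]/Ki = 1 + 13.0/3.67 = 4.542, the uncompetitive rate law is v = (Vmax/α)·[S] / (Km/α + [S]).
v = (6.90/4.542)×0.646 / (0.909/4.542 + 0.646) = 0.9813/0.8461 = 1.16 μmol/min.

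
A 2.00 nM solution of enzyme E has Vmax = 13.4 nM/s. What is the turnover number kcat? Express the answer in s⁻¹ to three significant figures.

kcat = Vmax/[E]total = 13.4 nM/s / 2.00 nM = 6.70 s⁻¹.

6.70 s⁻¹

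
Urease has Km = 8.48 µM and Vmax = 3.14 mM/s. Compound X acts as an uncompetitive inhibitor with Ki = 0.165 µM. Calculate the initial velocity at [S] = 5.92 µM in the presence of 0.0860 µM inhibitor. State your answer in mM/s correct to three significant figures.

With α = 1 + [I]/Ki = 1 + 0.0860/0.165 = 1.521, the uncompetitive rate law is v = (Vmax/α)·[S] / (Km/α + [S]).
v = (3.14/1.521)×5.92 / (8.48/1.521 + 5.92) = 12.22/11.49 = 1.06 mM/s.

1.06 mM/s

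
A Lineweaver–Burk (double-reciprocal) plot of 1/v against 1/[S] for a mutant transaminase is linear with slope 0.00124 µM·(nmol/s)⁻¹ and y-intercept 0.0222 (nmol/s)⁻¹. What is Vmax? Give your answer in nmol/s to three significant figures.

45.0 nmol/s

The y-intercept of a Lineweaver–Burk plot equals 1/Vmax, so Vmax = 1/0.0222 = 45.0 nmol/s.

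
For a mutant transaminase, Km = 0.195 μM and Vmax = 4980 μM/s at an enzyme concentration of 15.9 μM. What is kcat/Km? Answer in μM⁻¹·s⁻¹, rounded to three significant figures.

1610 μM⁻¹·s⁻¹

kcat = Vmax/[E]total = 4980/15.9 = 313 s⁻¹.
kcat/Km = 313/0.195 = 1610 μM⁻¹·s⁻¹.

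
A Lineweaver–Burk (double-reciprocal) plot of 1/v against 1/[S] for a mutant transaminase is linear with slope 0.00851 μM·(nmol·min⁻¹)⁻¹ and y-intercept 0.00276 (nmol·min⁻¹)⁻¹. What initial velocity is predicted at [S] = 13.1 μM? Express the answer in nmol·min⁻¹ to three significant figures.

293 nmol·min⁻¹

The y-intercept is 1/Vmax, so Vmax = 1/0.00276 = 362 nmol·min⁻¹.
The slope is Km/Vmax, so Km = 0.00851 × 362 = 3.08 μM.
Then v = 362 × 13.1/(3.08 + 13.1) = 293 nmol·min⁻¹.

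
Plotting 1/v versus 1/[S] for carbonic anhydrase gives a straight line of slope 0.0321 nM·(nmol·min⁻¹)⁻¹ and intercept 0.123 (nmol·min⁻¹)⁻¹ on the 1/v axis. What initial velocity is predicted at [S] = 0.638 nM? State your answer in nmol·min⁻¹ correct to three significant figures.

The y-intercept is 1/Vmax, so Vmax = 1/0.123 = 8.13 nmol·min⁻¹.
The slope is Km/Vmax, so Km = 0.0321 × 8.13 = 0.261 nM.
Then v = 8.13 × 0.638/(0.261 + 0.638) = 5.77 nmol·min⁻¹.

5.77 nmol·min⁻¹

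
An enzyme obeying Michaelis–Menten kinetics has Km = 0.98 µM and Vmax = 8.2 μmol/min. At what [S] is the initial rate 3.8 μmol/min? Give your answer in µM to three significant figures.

0.846 µM

Rearranging v = Vmax[S]/(Km+[S]) gives [S] = Km·v/(Vmax − v).
[S] = 0.98 × 3.8 / (8.2 − 3.8) = 3.724/4.400 = 0.846 µM.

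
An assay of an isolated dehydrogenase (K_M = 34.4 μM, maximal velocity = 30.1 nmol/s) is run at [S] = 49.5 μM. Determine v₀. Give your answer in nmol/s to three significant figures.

[S]/(Km+[S]) = 49.5/83.90 = 0.5900, the fractional saturation.
v = 0.5900 × Vmax = 0.5900 × 30.1 = 17.8 nmol/s.

17.8 nmol/s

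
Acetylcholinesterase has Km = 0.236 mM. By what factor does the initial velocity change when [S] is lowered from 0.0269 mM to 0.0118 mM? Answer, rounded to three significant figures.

Since Vmax cancels, v₂/v₁ = [S]₂(Km+[S]₁) / [S]₁(Km+[S]₂).
= 0.0118×(0.236+0.0269) / (0.0269×(0.236+0.0118)) = 0.003102/0.006666 = 0.465.

0.465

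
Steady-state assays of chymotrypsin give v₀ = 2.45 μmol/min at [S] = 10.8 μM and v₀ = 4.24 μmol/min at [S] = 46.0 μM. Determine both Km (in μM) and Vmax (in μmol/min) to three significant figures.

In reciprocal form, 1/v = (Km/Vmax)·(1/[S]) + 1/Vmax. The two points give (1/[S], 1/v) = (0.09259, 0.4082) and (0.02174, 0.2358).
Slope = (0.4082 − 0.2358)/(0.09259 − 0.02174) = 2.432; intercept = 0.4082 − 2.432×0.09259 = 0.1830.
Vmax = 1/intercept = 5.47 μmol/min; Km = slope × Vmax = 2.432 × 5.47 = 13.3 μM.

Km = 13.3 μM; Vmax = 5.47 μmol/min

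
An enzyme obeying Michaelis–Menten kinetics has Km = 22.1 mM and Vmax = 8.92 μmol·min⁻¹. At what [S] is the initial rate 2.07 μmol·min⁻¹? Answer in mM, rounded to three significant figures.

The required fractional saturation is v/Vmax = 2.07/8.92 = 0.2321.
Then [S]/(Km+[S]) = 0.2321 ⇒ [S] = 22.1 × 0.2321/(1 − 0.2321) = 6.68 mM.

6.68 mM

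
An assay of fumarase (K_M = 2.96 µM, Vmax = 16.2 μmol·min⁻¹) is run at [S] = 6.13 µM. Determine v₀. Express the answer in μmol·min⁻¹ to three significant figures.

[S]/(Km+[S]) = 6.13/9.090 = 0.6744, the fractional saturation.
v = 0.6744 × Vmax = 0.6744 × 16.2 = 10.9 μmol·min⁻¹.

10.9 μmol·min⁻¹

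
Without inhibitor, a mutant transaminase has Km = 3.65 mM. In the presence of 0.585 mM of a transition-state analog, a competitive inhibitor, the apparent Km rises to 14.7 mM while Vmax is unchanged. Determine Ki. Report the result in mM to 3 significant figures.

Competitive: Km,app = α·Km with α = 1 + [I]/Ki.
α = Km,app/Km = 14.7/3.65 = 4.027.
Since α = 1 + [I]/Ki, [I]/Ki = 4.027 − 1 = 3.027 and Ki = 0.585/3.027 = 0.193 mM.

0.193 mM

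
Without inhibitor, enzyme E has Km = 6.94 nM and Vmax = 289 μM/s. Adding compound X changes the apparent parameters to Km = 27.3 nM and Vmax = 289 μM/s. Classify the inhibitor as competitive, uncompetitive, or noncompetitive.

competitive

Km increases (6.94 → 27.3 nM) while Vmax is unchanged — the hallmark of competitive inhibition.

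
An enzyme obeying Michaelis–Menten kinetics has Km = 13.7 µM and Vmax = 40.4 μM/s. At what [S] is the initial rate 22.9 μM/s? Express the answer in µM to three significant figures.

17.9 µM

The required fractional saturation is v/Vmax = 22.9/40.4 = 0.5668.
Then [S]/(Km+[S]) = 0.5668 ⇒ [S] = 13.7 × 0.5668/(1 − 0.5668) = 17.9 µM.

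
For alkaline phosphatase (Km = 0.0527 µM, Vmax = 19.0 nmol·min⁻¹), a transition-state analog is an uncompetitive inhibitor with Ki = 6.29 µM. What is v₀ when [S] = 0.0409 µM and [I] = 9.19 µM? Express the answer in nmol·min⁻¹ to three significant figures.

α = 1 + [I]/Ki = 1 + 9.19/6.29 = 2.461.
For an uncompetitive inhibitor, both parameters are divided by α, giving Vmax/α and Km/α: Km,app = 0.0214 µM, Vmax,app = 7.72 nmol·min⁻¹.
v = Vmax,app·[S]/(Km,app + [S]) = 7.72 × 0.0409/(0.0214 + 0.0409) = 5.07 nmol·min⁻¹.

5.07 nmol·min⁻¹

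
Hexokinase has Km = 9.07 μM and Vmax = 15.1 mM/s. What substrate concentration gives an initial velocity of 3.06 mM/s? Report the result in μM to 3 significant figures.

The required fractional saturation is v/Vmax = 3.06/15.1 = 0.2026.
Then [S]/(Km+[S]) = 0.2026 ⇒ [S] = 9.07 × 0.2026/(1 − 0.2026) = 2.31 μM.

2.31 μM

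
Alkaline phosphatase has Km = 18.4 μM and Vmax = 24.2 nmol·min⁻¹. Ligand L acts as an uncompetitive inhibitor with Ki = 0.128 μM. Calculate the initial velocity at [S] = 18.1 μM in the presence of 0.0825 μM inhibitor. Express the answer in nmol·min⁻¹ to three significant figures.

With α = 1 + [I]/Ki = 1 + 0.0825/0.128 = 1.645, the uncompetitive rate law is v = (Vmax/α)·[S] / (Km/α + [S]).
v = (24.2/1.645)×18.1 / (18.4/1.645 + 18.1) = 266.3/29.29 = 9.09 nmol·min⁻¹.

9.09 nmol·min⁻¹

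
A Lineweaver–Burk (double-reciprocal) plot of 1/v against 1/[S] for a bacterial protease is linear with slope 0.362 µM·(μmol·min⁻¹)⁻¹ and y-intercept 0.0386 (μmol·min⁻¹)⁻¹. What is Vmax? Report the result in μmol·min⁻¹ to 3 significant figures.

25.9 μmol·min⁻¹

The y-intercept of a Lineweaver–Burk plot equals 1/Vmax, so Vmax = 1/0.0386 = 25.9 μmol·min⁻¹.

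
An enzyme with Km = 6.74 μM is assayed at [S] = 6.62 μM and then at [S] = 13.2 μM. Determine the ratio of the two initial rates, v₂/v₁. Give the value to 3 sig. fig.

1.34

The fractional saturations are [S]/(Km+[S]) = 6.62/13.36 = 0.4955 and 13.2/19.94 = 0.6620.
v₂/v₁ is just their ratio: 0.6620/0.4955 = 1.34.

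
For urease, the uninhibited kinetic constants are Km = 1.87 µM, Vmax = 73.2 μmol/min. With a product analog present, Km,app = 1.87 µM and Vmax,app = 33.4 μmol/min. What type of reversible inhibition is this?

Vmax decreases (73.2 → 33.4 μmol/min) while Km is unchanged — pure noncompetitive inhibition.

noncompetitive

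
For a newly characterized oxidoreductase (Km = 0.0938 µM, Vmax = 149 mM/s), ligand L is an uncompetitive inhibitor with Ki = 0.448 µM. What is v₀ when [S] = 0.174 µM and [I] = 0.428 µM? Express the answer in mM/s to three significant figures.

With α = 1 + [I]/Ki = 1 + 0.428/0.448 = 1.955, the uncompetitive rate law is v = (Vmax/α)·[S] / (Km/α + [S]).
v = (149/1.955)×0.174 / (0.0938/1.955 + 0.174) = 13.26/0.2220 = 59.7 mM/s.

59.7 mM/s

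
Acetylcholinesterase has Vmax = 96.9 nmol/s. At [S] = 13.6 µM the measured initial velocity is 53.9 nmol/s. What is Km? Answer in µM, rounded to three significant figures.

10.8 µM

From v = Vmax[S]/(Km+[S]), Km = [S](Vmax − v)/v.
Km = 13.6 × (96.9 − 53.9) / 53.9 = 584.8/53.9 = 10.8 µM.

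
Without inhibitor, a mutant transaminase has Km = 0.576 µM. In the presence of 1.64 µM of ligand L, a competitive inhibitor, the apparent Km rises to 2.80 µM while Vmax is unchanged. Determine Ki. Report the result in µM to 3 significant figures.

Competitive: Km,app = α·Km with α = 1 + [I]/Ki.
α = Km,app/Km = 2.80/0.576 = 4.861.
Ki = [I]/(α − 1) = 1.64/3.861 = 0.425 µM.

0.425 µM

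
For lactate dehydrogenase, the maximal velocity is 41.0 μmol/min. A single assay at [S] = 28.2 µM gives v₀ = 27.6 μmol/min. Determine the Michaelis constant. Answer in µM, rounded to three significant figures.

13.7 µM

v/Vmax = 27.6/41.0 = 0.6732 = [S]/(Km+[S]).
So Km + [S] = [S]/0.6732 = 41.89 µM, giving Km = 41.89 − 28.2 = 13.7 µM.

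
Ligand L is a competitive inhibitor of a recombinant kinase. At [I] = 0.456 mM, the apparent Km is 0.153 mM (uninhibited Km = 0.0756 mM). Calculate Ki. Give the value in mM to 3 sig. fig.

Competitive: Km,app = α·Km with α = 1 + [I]/Ki.
α = Km,app/Km = 0.153/0.0756 = 2.024.
Since α = 1 + [I]/Ki, [I]/Ki = 2.024 − 1 = 1.024 and Ki = 0.456/1.024 = 0.445 mM.

0.445 mM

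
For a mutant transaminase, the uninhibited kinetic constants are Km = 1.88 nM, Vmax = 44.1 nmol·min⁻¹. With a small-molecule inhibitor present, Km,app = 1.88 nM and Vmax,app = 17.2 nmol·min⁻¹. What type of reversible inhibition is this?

Vmax decreases (44.1 → 17.2 nmol·min⁻¹) while Km is unchanged — pure noncompetitive inhibition.

noncompetitive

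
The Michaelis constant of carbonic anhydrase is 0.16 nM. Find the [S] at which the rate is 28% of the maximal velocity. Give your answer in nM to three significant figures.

v/Vmax = [S]/(Km+[S]) = 0.28, so [S] = Km·0.28/(1 − 0.28) = 0.16 × 0.3889.
[S] = 0.0622 nM.

0.0622 nM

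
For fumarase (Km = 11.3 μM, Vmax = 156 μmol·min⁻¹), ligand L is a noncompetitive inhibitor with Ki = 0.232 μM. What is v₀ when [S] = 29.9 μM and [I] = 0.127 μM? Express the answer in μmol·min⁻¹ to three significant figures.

73.2 μmol·min⁻¹

α = 1 + [I]/Ki = 1 + 0.127/0.232 = 1.547.
For a noncompetitive inhibitor, Vmax is reduced to Vmax/α while Km is unchanged: Km,app = 11.3 μM, Vmax,app = 101 μmol·min⁻¹.
v = Vmax,app·[S]/(Km,app + [S]) = 101 × 29.9/(11.3 + 29.9) = 73.2 μmol·min⁻¹.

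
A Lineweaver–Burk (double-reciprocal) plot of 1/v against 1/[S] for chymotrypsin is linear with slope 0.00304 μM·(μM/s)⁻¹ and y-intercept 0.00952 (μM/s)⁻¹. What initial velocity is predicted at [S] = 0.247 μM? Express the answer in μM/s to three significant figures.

45.8 μM/s

The y-intercept is 1/Vmax, so Vmax = 1/0.00952 = 105 μM/s.
The slope is Km/Vmax, so Km = 0.00304 × 105 = 0.319 μM.
Then v = 105 × 0.247/(0.319 + 0.247) = 45.8 μM/s.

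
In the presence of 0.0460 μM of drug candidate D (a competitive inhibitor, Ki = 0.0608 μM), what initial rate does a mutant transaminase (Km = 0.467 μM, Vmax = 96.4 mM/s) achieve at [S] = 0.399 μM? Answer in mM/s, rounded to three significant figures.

31.5 mM/s

α = 1 + [I]/Ki = 1 + 0.0460/0.0608 = 1.757.
For a competitive inhibitor, Vmax is unchanged and the apparent Km becomes α·Km: Km,app = 0.820 μM, Vmax,app = 96.4 mM/s.
v = Vmax,app·[S]/(Km,app + [S]) = 96.4 × 0.399/(0.820 + 0.399) = 31.5 mM/s.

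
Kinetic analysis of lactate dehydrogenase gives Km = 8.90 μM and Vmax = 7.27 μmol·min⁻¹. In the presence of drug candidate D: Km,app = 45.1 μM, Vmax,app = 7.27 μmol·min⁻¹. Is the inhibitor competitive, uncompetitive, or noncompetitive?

Km increases (8.90 → 45.1 μM) while Vmax is unchanged — the hallmark of competitive inhibition.

competitive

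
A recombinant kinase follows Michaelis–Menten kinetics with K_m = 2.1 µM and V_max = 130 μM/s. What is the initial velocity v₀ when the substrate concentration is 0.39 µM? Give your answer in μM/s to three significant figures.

[S]/(Km+[S]) = 0.39/2.490 = 0.1566, the fractional saturation.
v = 0.1566 × Vmax = 0.1566 × 130 = 20.4 μM/s.

20.4 μM/s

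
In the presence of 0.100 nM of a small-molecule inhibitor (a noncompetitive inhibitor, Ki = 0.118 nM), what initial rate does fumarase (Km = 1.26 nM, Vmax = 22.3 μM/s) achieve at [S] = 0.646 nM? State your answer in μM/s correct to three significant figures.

4.09 μM/s

α = 1 + [I]/Ki = 1 + 0.100/0.118 = 1.847.
For a noncompetitive inhibitor, Vmax is reduced to Vmax/α while Km is unchanged: Km,app = 1.26 nM, Vmax,app = 12.1 μM/s.
v = Vmax,app·[S]/(Km,app + [S]) = 12.1 × 0.646/(1.26 + 0.646) = 4.09 μM/s.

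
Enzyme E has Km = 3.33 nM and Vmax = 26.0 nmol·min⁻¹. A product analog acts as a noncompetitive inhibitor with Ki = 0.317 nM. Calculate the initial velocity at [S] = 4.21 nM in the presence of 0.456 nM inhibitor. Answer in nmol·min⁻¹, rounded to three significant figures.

α = 1 + [I]/Ki = 1 + 0.456/0.317 = 2.438.
For a noncompetitive inhibitor, Vmax is reduced to Vmax/α while Km is unchanged: Km,app = 3.33 nM, Vmax,app = 10.7 nmol·min⁻¹.
v = Vmax,app·[S]/(Km,app + [S]) = 10.7 × 4.21/(3.33 + 4.21) = 5.95 nmol·min⁻¹.

5.95 nmol·min⁻¹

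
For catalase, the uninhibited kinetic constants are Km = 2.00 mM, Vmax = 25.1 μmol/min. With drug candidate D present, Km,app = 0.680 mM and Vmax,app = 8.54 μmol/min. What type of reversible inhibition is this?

uncompetitive

Both Km and Vmax decrease by the same factor (~2.94-fold) — characteristic of uncompetitive inhibition.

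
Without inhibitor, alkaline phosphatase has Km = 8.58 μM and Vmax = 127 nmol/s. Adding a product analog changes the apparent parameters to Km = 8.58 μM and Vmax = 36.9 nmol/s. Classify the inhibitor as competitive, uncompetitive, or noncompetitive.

noncompetitive

Vmax decreases (127 → 36.9 nmol/s) while Km is unchanged — pure noncompetitive inhibition.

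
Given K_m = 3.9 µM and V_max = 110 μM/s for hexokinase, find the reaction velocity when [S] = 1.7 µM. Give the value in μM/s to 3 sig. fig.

v = Vmax·[S]/(Km + [S]) = 110 × 1.7 / (3.9 + 1.7)
  = 187.0 / 5.600 = 33.4 μM/s.

33.4 μM/s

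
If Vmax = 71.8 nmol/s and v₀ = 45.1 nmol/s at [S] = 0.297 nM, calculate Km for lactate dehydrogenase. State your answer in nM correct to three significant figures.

0.176 nM

From v = Vmax[S]/(Km+[S]), Km = [S](Vmax − v)/v.
Km = 0.297 × (71.8 − 45.1) / 45.1 = 7.930/45.1 = 0.176 nM.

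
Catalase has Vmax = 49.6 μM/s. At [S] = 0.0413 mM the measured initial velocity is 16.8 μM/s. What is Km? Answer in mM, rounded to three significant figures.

v/Vmax = 16.8/49.6 = 0.3387 = [S]/(Km+[S]).
So Km + [S] = [S]/0.3387 = 0.1219 mM, giving Km = 0.1219 − 0.0413 = 0.0806 mM.

0.0806 mM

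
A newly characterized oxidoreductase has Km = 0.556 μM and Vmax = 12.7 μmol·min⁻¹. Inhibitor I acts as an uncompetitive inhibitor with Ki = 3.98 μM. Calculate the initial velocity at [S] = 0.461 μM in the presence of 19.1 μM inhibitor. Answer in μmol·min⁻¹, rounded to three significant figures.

1.81 μmol·min⁻¹

With α = 1 + [I]/Ki = 1 + 19.1/3.98 = 5.799, the uncompetitive rate law is v = (Vmax/α)·[S] / (Km/α + [S]).
v = (12.7/5.799)×0.461 / (0.556/5.799 + 0.461) = 1.010/0.5569 = 1.81 μmol·min⁻¹.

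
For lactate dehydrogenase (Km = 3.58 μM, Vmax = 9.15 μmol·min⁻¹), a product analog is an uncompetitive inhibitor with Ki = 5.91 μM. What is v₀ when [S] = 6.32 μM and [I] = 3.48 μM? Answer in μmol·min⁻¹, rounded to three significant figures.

4.25 μmol·min⁻¹

With α = 1 + [I]/Ki = 1 + 3.48/5.91 = 1.589, the uncompetitive rate law is v = (Vmax/α)·[S] / (Km/α + [S]).
v = (9.15/1.589)×6.32 / (3.58/1.589 + 6.32) = 36.40/8.573 = 4.25 μmol·min⁻¹.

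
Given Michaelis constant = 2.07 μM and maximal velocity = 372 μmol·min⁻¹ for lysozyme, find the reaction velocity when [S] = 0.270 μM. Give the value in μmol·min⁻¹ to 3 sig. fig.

42.9 μmol·min⁻¹

[S]/(Km+[S]) = 0.270/2.340 = 0.1154, the fractional saturation.
v = 0.1154 × Vmax = 0.1154 × 372 = 42.9 μmol·min⁻¹.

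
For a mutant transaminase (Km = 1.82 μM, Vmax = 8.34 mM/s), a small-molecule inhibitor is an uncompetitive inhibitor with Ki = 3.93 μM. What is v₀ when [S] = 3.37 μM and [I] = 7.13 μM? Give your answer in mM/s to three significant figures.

With α = 1 + [I]/Ki = 1 + 7.13/3.93 = 2.814, the uncompetitive rate law is v = (Vmax/α)·[S] / (Km/α + [S]).
v = (8.34/2.814)×3.37 / (1.82/2.814 + 3.37) = 9.987/4.017 = 2.49 mM/s.

2.49 mM/s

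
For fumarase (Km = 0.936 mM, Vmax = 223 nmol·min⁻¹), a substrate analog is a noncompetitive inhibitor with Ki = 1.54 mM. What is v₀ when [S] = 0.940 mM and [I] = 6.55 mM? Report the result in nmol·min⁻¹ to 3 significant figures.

α = 1 + [I]/Ki = 1 + 6.55/1.54 = 5.253.
For a noncompetitive inhibitor, Vmax is reduced to Vmax/α while Km is unchanged: Km,app = 0.936 mM, Vmax,app = 42.4 nmol·min⁻¹.
v = Vmax,app·[S]/(Km,app + [S]) = 42.4 × 0.940/(0.936 + 0.940) = 21.3 nmol·min⁻¹.

21.3 nmol·min⁻¹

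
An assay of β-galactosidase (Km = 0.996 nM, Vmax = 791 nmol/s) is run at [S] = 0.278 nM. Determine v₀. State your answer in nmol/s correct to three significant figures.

173 nmol/s

v = Vmax·[S]/(Km + [S]) = 791 × 0.278 / (0.996 + 0.278)
  = 219.9 / 1.274 = 173 nmol/s.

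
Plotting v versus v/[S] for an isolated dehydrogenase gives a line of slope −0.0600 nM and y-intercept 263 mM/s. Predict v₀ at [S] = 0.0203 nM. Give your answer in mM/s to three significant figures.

In the Eadie–Hofstee form v = Vmax − Km·(v/[S]), the slope is −Km and the intercept is Vmax, so Km = 0.0600 nM and Vmax = 263 mM/s.
v = 263 × 0.0203/(0.0600 + 0.0203) = 66.5 mM/s.

66.5 mM/s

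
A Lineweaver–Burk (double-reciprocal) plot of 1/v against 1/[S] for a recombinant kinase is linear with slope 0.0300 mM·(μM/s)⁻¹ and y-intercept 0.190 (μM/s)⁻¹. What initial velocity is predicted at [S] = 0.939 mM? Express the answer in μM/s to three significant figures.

4.51 μM/s

The y-intercept is 1/Vmax, so Vmax = 1/0.190 = 5.26 μM/s.
The slope is Km/Vmax, so Km = 0.0300 × 5.26 = 0.158 mM.
Then v = 5.26 × 0.939/(0.158 + 0.939) = 4.51 μM/s.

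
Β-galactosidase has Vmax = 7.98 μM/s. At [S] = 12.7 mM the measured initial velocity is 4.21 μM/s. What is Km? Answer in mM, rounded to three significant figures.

11.4 mM

From v = Vmax[S]/(Km+[S]), Km = [S](Vmax − v)/v.
Km = 12.7 × (7.98 − 4.21) / 4.21 = 47.88/4.21 = 11.4 mM.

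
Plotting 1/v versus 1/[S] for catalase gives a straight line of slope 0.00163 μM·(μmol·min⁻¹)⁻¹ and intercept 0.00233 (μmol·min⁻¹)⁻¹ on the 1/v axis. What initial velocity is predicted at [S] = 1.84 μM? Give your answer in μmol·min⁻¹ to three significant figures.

311 μmol·min⁻¹

The y-intercept is 1/Vmax, so Vmax = 1/0.00233 = 429 μmol·min⁻¹.
The slope is Km/Vmax, so Km = 0.00163 × 429 = 0.700 μM.
Then v = 429 × 1.84/(0.700 + 1.84) = 311 μmol·min⁻¹.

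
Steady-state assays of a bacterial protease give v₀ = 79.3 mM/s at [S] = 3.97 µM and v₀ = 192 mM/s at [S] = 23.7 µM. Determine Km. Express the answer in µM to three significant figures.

9.49 µM

In reciprocal form, 1/v = (Km/Vmax)·(1/[S]) + 1/Vmax. The two points give (1/[S], 1/v) = (0.2519, 0.01261) and (0.04219, 0.005208).
Slope = (0.01261 − 0.005208)/(0.2519 − 0.04219) = 0.03530; intercept = 0.01261 − 0.03530×0.2519 = 0.003719.
Vmax = 1/intercept = 269 mM/s; Km = slope × Vmax = 0.03530 × 269 = 9.49 µM.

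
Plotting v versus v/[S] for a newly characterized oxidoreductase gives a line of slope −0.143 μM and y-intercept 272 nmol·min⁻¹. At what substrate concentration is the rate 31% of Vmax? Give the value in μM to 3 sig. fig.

0.0642 μM

The Eadie–Hofstee slope gives Km = 0.143 μM (slope = −Km).
v/Vmax = [S]/(Km+[S]) = 0.31 ⇒ [S] = Km·0.31/(1−0.31) = 0.143 × 0.4493 = 0.0642 μM.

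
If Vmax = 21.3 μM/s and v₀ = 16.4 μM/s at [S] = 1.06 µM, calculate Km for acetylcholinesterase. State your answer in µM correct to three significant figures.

v/Vmax = 16.4/21.3 = 0.7700 = [S]/(Km+[S]).
So Km + [S] = [S]/0.7700 = 1.377 µM, giving Km = 1.377 − 1.06 = 0.317 µM.

0.317 µM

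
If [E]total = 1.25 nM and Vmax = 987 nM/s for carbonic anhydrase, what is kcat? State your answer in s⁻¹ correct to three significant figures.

kcat = Vmax/[E]total = 987 nM/s / 1.25 nM = 790 s⁻¹.

790 s⁻¹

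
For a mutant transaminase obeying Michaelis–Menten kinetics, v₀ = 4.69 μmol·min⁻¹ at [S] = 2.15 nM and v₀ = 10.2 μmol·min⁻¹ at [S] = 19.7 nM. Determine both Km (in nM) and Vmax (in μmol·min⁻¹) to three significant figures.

In reciprocal form, 1/v = (Km/Vmax)·(1/[S]) + 1/Vmax. The two points give (1/[S], 1/v) = (0.4651, 0.2132) and (0.05076, 0.09804).
Slope = (0.2132 − 0.09804)/(0.4651 − 0.05076) = 0.2780; intercept = 0.2132 − 0.2780×0.4651 = 0.08393.
Vmax = 1/intercept = 11.9 μmol·min⁻¹; Km = slope × Vmax = 0.2780 × 11.9 = 3.31 nM.

Km = 3.31 nM; Vmax = 11.9 μmol·min⁻¹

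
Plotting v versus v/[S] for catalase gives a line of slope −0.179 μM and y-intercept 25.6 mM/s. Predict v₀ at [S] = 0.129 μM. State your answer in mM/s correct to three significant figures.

In the Eadie–Hofstee form v = Vmax − Km·(v/[S]), the slope is −Km and the intercept is Vmax, so Km = 0.179 μM and Vmax = 25.6 mM/s.
v = 25.6 × 0.129/(0.179 + 0.129) = 10.7 mM/s.

10.7 mM/s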